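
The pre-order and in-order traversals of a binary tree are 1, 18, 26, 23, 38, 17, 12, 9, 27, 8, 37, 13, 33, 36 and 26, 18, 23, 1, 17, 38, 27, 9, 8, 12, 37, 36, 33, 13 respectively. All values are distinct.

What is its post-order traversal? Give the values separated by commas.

The first element of pre-order is the root; it splits in-order into left and right subtrees.
Root 1: left subtree has 3 nodes {26, 18, 23}, right has 10 {17, 38, 27, 9, 8, 12, 37, 36, 33, 13}.
  Root 18: left subtree has 1 node {26}, right has 1 {23}.
  Root 38: left subtree has 1 node {17}, right has 8 {27, 9, 8, 12, 37, 36, 33, 13}.
    Root 12: left subtree has 3 nodes {27, 9, 8}, right has 4 {37, 36, 33, 13}.
      Root 9: left subtree has 1 node {27}, right has 1 {8}.
      Root 37: left subtree has 0 nodes { }, right has 3 {36, 33, 13}.
        Root 13: left subtree has 2 nodes {36, 33}, right has 0 { }.
          Root 33: left subtree has 1 node {36}, right has 0 { }.

26, 23, 18, 17, 27, 8, 9, 36, 33, 13, 37, 12, 38, 1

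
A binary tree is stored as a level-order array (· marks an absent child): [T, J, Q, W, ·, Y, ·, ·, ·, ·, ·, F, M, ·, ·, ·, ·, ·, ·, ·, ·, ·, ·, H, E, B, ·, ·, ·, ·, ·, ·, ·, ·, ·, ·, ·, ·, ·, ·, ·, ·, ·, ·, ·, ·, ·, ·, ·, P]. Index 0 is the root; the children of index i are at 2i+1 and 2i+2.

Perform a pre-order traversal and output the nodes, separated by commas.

Pre-order visits the node, then its left subtree, then its right subtree.
Visit T.
At T: go left to J.
  Visit J.
  At J: go left to W.
    W is a leaf — visit W.
  At J: no right child.
At T: go right to Q.
  Visit Q.
  At Q: go left to Y.
    Visit Y.
    At Y: go left to F.
      Visit F.
      At F: go left to H.
        H is a leaf — visit H.
      At F: go right to E.
        Visit E.
        At E: go left to P.
          P is a leaf — visit P.
        At E: no right child.
    At Y: go right to M.
      Visit M.
      At M: go left to B.
        B is a leaf — visit B.
      At M: no right child.
  At Q: no right child.

T, J, W, Q, Y, F, H, E, P, M, B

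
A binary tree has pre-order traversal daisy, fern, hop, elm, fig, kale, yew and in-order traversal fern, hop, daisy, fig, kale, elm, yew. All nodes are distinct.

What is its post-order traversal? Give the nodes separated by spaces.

hop fern kale fig yew elm daisy

The first element of pre-order is the root; it splits in-order into left and right subtrees.
Root daisy: left subtree has 2 nodes {fern, hop}, right has 4 {fig, kale, elm, yew}.
  Root fern: left subtree has 0 nodes { }, right has 1 {hop}.
  Root elm: left subtree has 2 nodes {fig, kale}, right has 1 {yew}.
    Root fig: left subtree has 0 nodes { }, right has 1 {kale}.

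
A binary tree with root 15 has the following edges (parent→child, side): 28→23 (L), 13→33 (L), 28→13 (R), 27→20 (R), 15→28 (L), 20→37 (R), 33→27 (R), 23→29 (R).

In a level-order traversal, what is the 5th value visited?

29

Level-order visits nodes level by level from the root, left to right within each level.
Level 0: 15
Level 1: 28
Level 2: 23, 13
Level 3: 29, 33
Level 4: 27
Level 5: 20
Level 6: 37
Full level-order sequence: 15, 28, 23, 13, 29, 33, 27, 20, 37.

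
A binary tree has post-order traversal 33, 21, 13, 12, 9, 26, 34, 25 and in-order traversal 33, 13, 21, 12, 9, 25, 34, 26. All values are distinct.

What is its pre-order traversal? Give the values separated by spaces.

25 9 12 13 33 21 34 26

The last element of post-order is the root; it splits in-order into left and right subtrees.
Root 25: left subtree has 5 nodes {33, 13, 21, 12, 9}, right has 2 {34, 26}.
  Root 9: left subtree has 4 nodes {33, 13, 21, 12}, right has 0 { }.
    Root 12: left subtree has 3 nodes {33, 13, 21}, right has 0 { }.
      Root 13: left subtree has 1 node {33}, right has 1 {21}.
  Root 34: left subtree has 0 nodes { }, right has 1 {26}.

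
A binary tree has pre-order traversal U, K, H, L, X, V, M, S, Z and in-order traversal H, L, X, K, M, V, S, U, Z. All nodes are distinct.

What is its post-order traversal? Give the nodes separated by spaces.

X L H M S V K Z U

The first element of pre-order is the root; it splits in-order into left and right subtrees.
Root U: left subtree has 7 nodes {H, L, X, K, M, V, S}, right has 1 {Z}.
  Root K: left subtree has 3 nodes {H, L, X}, right has 3 {M, V, S}.
    Root H: left subtree has 0 nodes { }, right has 2 {L, X}.
      Root L: left subtree has 0 nodes { }, right has 1 {X}.
    Root V: left subtree has 1 node {M}, right has 1 {S}.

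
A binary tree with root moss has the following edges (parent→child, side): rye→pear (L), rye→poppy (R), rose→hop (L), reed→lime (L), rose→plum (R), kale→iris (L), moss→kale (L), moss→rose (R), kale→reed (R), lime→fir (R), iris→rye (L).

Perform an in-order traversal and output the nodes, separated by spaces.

pear rye poppy iris kale lime fir reed moss hop rose plum

In-order visits the left subtree, then the node, then the right subtree.
At moss: go left to kale.
  At kale: go left to iris.
    At iris: go left to rye.
      At rye: go left to pear.
        pear is a leaf — visit pear.
      Visit rye.
      At rye: go right to poppy.
        poppy is a leaf — visit poppy.
    Visit iris.
    At iris: no right child.
  Visit kale.
  At kale: go right to reed.
    At reed: go left to lime.
      At lime: no left child.
      Visit lime.
      At lime: go right to fir.
        fir is a leaf — visit fir.
    Visit reed.
    At reed: no right child.
Visit moss.
At moss: go right to rose.
  At rose: go left to hop.
    hop is a leaf — visit hop.
  Visit rose.
  At rose: go right to plum.
    plum is a leaf — visit plum.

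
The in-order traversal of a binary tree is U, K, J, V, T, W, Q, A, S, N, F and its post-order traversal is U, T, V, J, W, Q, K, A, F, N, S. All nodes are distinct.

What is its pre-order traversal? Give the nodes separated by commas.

S, A, K, U, Q, W, J, V, T, N, F

The last element of post-order is the root; it splits in-order into left and right subtrees.
Root S: left subtree has 8 nodes {U, K, J, V, T, W, Q, A}, right has 2 {N, F}.
  Root A: left subtree has 7 nodes {U, K, J, V, T, W, Q}, right has 0 { }.
    Root K: left subtree has 1 node {U}, right has 5 {J, V, T, W, Q}.
      Root Q: left subtree has 4 nodes {J, V, T, W}, right has 0 { }.
        Root W: left subtree has 3 nodes {J, V, T}, right has 0 { }.
          Root J: left subtree has 0 nodes { }, right has 2 {V, T}.
            Root V: left subtree has 0 nodes { }, right has 1 {T}.
  Root N: left subtree has 0 nodes { }, right has 1 {F}.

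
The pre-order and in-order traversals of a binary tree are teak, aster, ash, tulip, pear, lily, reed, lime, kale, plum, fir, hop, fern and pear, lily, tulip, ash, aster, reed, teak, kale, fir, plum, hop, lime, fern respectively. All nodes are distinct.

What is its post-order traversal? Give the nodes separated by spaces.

The first element of pre-order is the root; it splits in-order into left and right subtrees.
Root teak: left subtree has 6 nodes {pear, lily, tulip, ash, aster, reed}, right has 6 {kale, fir, plum, hop, lime, fern}.
  Root aster: left subtree has 4 nodes {pear, lily, tulip, ash}, right has 1 {reed}.
    Root ash: left subtree has 3 nodes {pear, lily, tulip}, right has 0 { }.
      Root tulip: left subtree has 2 nodes {pear, lily}, right has 0 { }.
        Root pear: left subtree has 0 nodes { }, right has 1 {lily}.
  Root lime: left subtree has 4 nodes {kale, fir, plum, hop}, right has 1 {fern}.
    Root kale: left subtree has 0 nodes { }, right has 3 {fir, plum, hop}.
      Root plum: left subtree has 1 node {fir}, right has 1 {hop}.

lily pear tulip ash reed aster fir hop plum kale fern lime teak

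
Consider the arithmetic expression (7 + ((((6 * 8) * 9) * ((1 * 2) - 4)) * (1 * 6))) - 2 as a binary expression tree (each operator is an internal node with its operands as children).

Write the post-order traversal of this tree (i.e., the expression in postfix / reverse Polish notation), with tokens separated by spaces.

Post-order on an expression tree gives postfix notation: for each operator, emit left operand, right operand, then the operator.

7 6 8 * 9 * 1 2 * 4 - * 1 6 * * + 2 -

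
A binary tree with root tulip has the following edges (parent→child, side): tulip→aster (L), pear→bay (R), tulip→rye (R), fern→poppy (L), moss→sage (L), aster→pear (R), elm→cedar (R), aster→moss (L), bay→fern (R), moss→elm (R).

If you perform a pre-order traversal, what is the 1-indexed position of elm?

Pre-order visits the node, then its left subtree, then its right subtree.
Visit tulip.
At tulip: go left to aster.
  Visit aster.
  At aster: go left to moss.
    Visit moss.
    At moss: go left to sage.
      sage is a leaf — visit sage.
    At moss: go right to elm.
      Visit elm.
      At elm: no left child.
      At elm: go right to cedar.
        cedar is a leaf — visit cedar.
  At aster: go right to pear.
    Visit pear.
    At pear: no left child.
    At pear: go right to bay.
      Visit bay.
      At bay: no left child.
      At bay: go right to fern.
        Visit fern.
        At fern: go left to poppy.
          poppy is a leaf — visit poppy.
        At fern: no right child.
At tulip: go right to rye.
  rye is a leaf — visit rye.
Full pre-order sequence: tulip, aster, moss, sage, elm, cedar, pear, bay, fern, poppy, rye.

5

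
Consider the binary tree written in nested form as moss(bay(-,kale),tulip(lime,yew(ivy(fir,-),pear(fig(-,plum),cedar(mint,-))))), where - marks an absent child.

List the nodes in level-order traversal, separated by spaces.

moss bay tulip kale lime yew ivy pear fir fig cedar plum mint

Level-order visits nodes level by level from the root, left to right within each level.
Level 0: moss
Level 1: bay, tulip
Level 2: kale, lime, yew
Level 3: ivy, pear
Level 4: fir, fig, cedar
Level 5: plum, mint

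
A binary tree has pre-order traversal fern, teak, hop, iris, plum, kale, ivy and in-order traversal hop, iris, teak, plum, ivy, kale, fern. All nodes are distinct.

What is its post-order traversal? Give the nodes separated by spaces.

The first element of pre-order is the root; it splits in-order into left and right subtrees.
Root fern: left subtree has 6 nodes {hop, iris, teak, plum, ivy, kale}, right has 0 { }.
  Root teak: left subtree has 2 nodes {hop, iris}, right has 3 {plum, ivy, kale}.
    Root hop: left subtree has 0 nodes { }, right has 1 {iris}.
    Root plum: left subtree has 0 nodes { }, right has 2 {ivy, kale}.
      Root kale: left subtree has 1 node {ivy}, right has 0 { }.

iris hop ivy kale plum teak fern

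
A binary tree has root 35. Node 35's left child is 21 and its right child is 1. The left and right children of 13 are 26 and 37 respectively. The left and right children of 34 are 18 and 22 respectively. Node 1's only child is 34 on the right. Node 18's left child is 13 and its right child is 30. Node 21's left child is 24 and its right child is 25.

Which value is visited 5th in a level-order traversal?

25

Level-order visits nodes level by level from the root, left to right within each level.
Level 0: 35
Level 1: 21, 1
Level 2: 24, 25, 34
Level 3: 18, 22
Level 4: 13, 30
Level 5: 26, 37
Full level-order sequence: 35, 21, 1, 24, 25, 34, 18, 22, 13, 30, 26, 37.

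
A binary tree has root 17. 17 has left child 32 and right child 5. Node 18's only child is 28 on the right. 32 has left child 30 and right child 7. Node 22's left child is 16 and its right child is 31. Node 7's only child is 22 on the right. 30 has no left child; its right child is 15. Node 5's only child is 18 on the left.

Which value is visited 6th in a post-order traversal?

Post-order visits the left subtree, then the right subtree, then the node.
At 17: go left to 32.
  At 32: go left to 30.
    At 30: no left child.
    At 30: go right to 15.
      15 is a leaf — visit 15.
    Visit 30.
  At 32: go right to 7.
    At 7: no left child.
    At 7: go right to 22.
      At 22: go left to 16.
        16 is a leaf — visit 16.
      At 22: go right to 31.
        31 is a leaf — visit 31.
      Visit 22.
    Visit 7.
  Visit 32.
At 17: go right to 5.
  At 5: go left to 18.
    At 18: no left child.
    At 18: go right to 28.
      28 is a leaf — visit 28.
    Visit 18.
  At 5: no right child.
  Visit 5.
Visit 17.
Full post-order sequence: 15, 30, 16, 31, 22, 7, 32, 28, 18, 5, 17.

7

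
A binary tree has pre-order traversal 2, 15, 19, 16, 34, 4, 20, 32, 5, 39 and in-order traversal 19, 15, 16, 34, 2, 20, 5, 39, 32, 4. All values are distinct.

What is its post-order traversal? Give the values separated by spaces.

19 34 16 15 39 5 32 20 4 2

The first element of pre-order is the root; it splits in-order into left and right subtrees.
Root 2: left subtree has 4 nodes {19, 15, 16, 34}, right has 5 {20, 5, 39, 32, 4}.
  Root 15: left subtree has 1 node {19}, right has 2 {16, 34}.
    Root 16: left subtree has 0 nodes { }, right has 1 {34}.
  Root 4: left subtree has 4 nodes {20, 5, 39, 32}, right has 0 { }.
    Root 20: left subtree has 0 nodes { }, right has 3 {5, 39, 32}.
      Root 32: left subtree has 2 nodes {5, 39}, right has 0 { }.
        Root 5: left subtree has 0 nodes { }, right has 1 {39}.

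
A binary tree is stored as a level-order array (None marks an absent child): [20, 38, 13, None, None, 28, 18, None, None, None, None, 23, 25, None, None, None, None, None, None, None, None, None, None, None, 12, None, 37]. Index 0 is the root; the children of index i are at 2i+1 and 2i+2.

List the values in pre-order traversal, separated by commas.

Pre-order visits the node, then its left subtree, then its right subtree.
Visit 20.
At 20: go left to 38.
  38 is a leaf — visit 38.
At 20: go right to 13.
  Visit 13.
  At 13: go left to 28.
    Visit 28.
    At 28: go left to 23.
      Visit 23.
      At 23: no left child.
      At 23: go right to 12.
        12 is a leaf — visit 12.
    At 28: go right to 25.
      Visit 25.
      At 25: no left child.
      At 25: go right to 37.
        37 is a leaf — visit 37.
  At 13: go right to 18.
    18 is a leaf — visit 18.

20, 38, 13, 28, 23, 12, 25, 37, 18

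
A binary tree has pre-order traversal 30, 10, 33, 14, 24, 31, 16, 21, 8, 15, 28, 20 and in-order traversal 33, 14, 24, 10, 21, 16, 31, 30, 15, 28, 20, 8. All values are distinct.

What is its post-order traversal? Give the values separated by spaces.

24 14 33 21 16 31 10 20 28 15 8 30

The first element of pre-order is the root; it splits in-order into left and right subtrees.
Root 30: left subtree has 7 nodes {33, 14, 24, 10, 21, 16, 31}, right has 4 {15, 28, 20, 8}.
  Root 10: left subtree has 3 nodes {33, 14, 24}, right has 3 {21, 16, 31}.
    Root 33: left subtree has 0 nodes { }, right has 2 {14, 24}.
      Root 14: left subtree has 0 nodes { }, right has 1 {24}.
    Root 31: left subtree has 2 nodes {21, 16}, right has 0 { }.
      Root 16: left subtree has 1 node {21}, right has 0 { }.
  Root 8: left subtree has 3 nodes {15, 28, 20}, right has 0 { }.
    Root 15: left subtree has 0 nodes { }, right has 2 {28, 20}.
      Root 28: left subtree has 0 nodes { }, right has 1 {20}.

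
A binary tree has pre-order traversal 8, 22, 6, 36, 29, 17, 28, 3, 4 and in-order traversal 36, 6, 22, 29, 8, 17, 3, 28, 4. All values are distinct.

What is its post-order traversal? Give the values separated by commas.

The first element of pre-order is the root; it splits in-order into left and right subtrees.
Root 8: left subtree has 4 nodes {36, 6, 22, 29}, right has 4 {17, 3, 28, 4}.
  Root 22: left subtree has 2 nodes {36, 6}, right has 1 {29}.
    Root 6: left subtree has 1 node {36}, right has 0 { }.
  Root 17: left subtree has 0 nodes { }, right has 3 {3, 28, 4}.
    Root 28: left subtree has 1 node {3}, right has 1 {4}.

36, 6, 29, 22, 3, 4, 28, 17, 8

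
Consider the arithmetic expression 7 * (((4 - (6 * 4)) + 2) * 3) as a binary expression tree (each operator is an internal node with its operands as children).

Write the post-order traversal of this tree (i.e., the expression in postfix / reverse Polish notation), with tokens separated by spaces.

7 4 6 4 * - 2 + 3 * *

Post-order on an expression tree gives postfix notation: for each operator, emit left operand, right operand, then the operator.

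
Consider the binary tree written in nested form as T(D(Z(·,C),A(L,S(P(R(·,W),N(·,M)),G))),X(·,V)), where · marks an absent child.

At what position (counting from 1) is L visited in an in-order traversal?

In-order visits the left subtree, then the node, then the right subtree.
At T: go left to D.
  At D: go left to Z.
    At Z: no left child.
    Visit Z.
    At Z: go right to C.
      C is a leaf — visit C.
  Visit D.
  At D: go right to A.
    At A: go left to L.
      L is a leaf — visit L.
    Visit A.
    At A: go right to S.
      At S: go left to P.
        At P: go left to R.
          At R: no left child.
          Visit R.
          At R: go right to W.
            W is a leaf — visit W.
        Visit P.
        At P: go right to N.
          At N: no left child.
          Visit N.
          At N: go right to M.
            M is a leaf — visit M.
      Visit S.
      At S: go right to G.
        G is a leaf — visit G.
Visit T.
At T: go right to X.
  At X: no left child.
  Visit X.
  At X: go right to V.
    V is a leaf — visit V.
Full in-order sequence: Z, C, D, L, A, R, W, P, N, M, S, G, T, X, V.

4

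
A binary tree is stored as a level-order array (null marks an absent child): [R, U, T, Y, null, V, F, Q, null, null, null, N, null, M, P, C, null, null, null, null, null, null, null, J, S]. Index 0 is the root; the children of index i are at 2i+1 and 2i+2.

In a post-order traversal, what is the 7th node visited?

Post-order visits the left subtree, then the right subtree, then the node.
At R: go left to U.
  At U: go left to Y.
    At Y: go left to Q.
      At Q: go left to C.
        C is a leaf — visit C.
      At Q: no right child.
      Visit Q.
    At Y: no right child.
    Visit Y.
  At U: no right child.
  Visit U.
At R: go right to T.
  At T: go left to V.
    At V: go left to N.
      At N: go left to J.
        J is a leaf — visit J.
      At N: go right to S.
        S is a leaf — visit S.
      Visit N.
    At V: no right child.
    Visit V.
  At T: go right to F.
    At F: go left to M.
      M is a leaf — visit M.
    At F: go right to P.
      P is a leaf — visit P.
    Visit F.
  Visit T.
Visit R.
Full post-order sequence: C, Q, Y, U, J, S, N, V, M, P, F, T, R.

N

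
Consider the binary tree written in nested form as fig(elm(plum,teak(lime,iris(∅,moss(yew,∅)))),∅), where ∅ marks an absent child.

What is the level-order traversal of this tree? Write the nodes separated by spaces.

Level-order visits nodes level by level from the root, left to right within each level.
Level 0: fig
Level 1: elm
Level 2: plum, teak
Level 3: lime, iris
Level 4: moss
Level 5: yew

fig elm plum teak lime iris moss yew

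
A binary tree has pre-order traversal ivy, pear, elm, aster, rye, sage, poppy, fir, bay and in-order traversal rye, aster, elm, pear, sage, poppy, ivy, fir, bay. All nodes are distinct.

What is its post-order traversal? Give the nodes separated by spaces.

rye aster elm poppy sage pear bay fir ivy

The first element of pre-order is the root; it splits in-order into left and right subtrees.
Root ivy: left subtree has 6 nodes {rye, aster, elm, pear, sage, poppy}, right has 2 {fir, bay}.
  Root pear: left subtree has 3 nodes {rye, aster, elm}, right has 2 {sage, poppy}.
    Root elm: left subtree has 2 nodes {rye, aster}, right has 0 { }.
      Root aster: left subtree has 1 node {rye}, right has 0 { }.
    Root sage: left subtree has 0 nodes { }, right has 1 {poppy}.
  Root fir: left subtree has 0 nodes { }, right has 1 {bay}.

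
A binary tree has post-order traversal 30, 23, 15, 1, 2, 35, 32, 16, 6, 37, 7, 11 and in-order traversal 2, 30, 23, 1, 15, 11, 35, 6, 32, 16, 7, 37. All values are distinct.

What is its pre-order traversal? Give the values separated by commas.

11, 2, 1, 23, 30, 15, 7, 6, 35, 16, 32, 37

The last element of post-order is the root; it splits in-order into left and right subtrees.
Root 11: left subtree has 5 nodes {2, 30, 23, 1, 15}, right has 6 {35, 6, 32, 16, 7, 37}.
  Root 2: left subtree has 0 nodes { }, right has 4 {30, 23, 1, 15}.
    Root 1: left subtree has 2 nodes {30, 23}, right has 1 {15}.
      Root 23: left subtree has 1 node {30}, right has 0 { }.
  Root 7: left subtree has 4 nodes {35, 6, 32, 16}, right has 1 {37}.
    Root 6: left subtree has 1 node {35}, right has 2 {32, 16}.
      Root 16: left subtree has 1 node {32}, right has 0 { }.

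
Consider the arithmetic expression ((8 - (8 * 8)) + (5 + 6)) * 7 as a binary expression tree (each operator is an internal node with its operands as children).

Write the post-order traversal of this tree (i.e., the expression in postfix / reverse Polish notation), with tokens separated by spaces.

Post-order on an expression tree gives postfix notation: for each operator, emit left operand, right operand, then the operator.

8 8 8 * - 5 6 + + 7 *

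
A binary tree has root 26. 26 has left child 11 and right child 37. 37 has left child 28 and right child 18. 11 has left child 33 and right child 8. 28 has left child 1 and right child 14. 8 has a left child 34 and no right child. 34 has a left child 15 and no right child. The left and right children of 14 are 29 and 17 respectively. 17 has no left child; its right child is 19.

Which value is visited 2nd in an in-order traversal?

In-order visits the left subtree, then the node, then the right subtree.
At 26: go left to 11.
  At 11: go left to 33.
    33 is a leaf — visit 33.
  Visit 11.
  At 11: go right to 8.
    At 8: go left to 34.
      At 34: go left to 15.
        15 is a leaf — visit 15.
      Visit 34.
      At 34: no right child.
    Visit 8.
    At 8: no right child.
Visit 26.
At 26: go right to 37.
  At 37: go left to 28.
    At 28: go left to 1.
      1 is a leaf — visit 1.
    Visit 28.
    At 28: go right to 14.
      At 14: go left to 29.
        29 is a leaf — visit 29.
      Visit 14.
      At 14: go right to 17.
        At 17: no left child.
        Visit 17.
        At 17: go right to 19.
          19 is a leaf — visit 19.
  Visit 37.
  At 37: go right to 18.
    18 is a leaf — visit 18.
Full in-order sequence: 33, 11, 15, 34, 8, 26, 1, 28, 29, 14, 17, 19, 37, 18.

11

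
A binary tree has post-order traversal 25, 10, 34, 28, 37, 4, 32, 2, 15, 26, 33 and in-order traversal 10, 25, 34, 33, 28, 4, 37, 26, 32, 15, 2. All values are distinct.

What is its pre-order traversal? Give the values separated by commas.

33, 34, 10, 25, 26, 4, 28, 37, 15, 32, 2

The last element of post-order is the root; it splits in-order into left and right subtrees.
Root 33: left subtree has 3 nodes {10, 25, 34}, right has 7 {28, 4, 37, 26, 32, 15, 2}.
  Root 34: left subtree has 2 nodes {10, 25}, right has 0 { }.
    Root 10: left subtree has 0 nodes { }, right has 1 {25}.
  Root 26: left subtree has 3 nodes {28, 4, 37}, right has 3 {32, 15, 2}.
    Root 4: left subtree has 1 node {28}, right has 1 {37}.
    Root 15: left subtree has 1 node {32}, right has 1 {2}.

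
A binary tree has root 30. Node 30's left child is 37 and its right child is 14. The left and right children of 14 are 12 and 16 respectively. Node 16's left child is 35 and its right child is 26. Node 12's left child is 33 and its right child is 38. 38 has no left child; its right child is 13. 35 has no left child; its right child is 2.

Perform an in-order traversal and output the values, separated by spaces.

37 30 33 12 38 13 14 35 2 16 26

In-order visits the left subtree, then the node, then the right subtree.
At 30: go left to 37.
  37 is a leaf — visit 37.
Visit 30.
At 30: go right to 14.
  At 14: go left to 12.
    At 12: go left to 33.
      33 is a leaf — visit 33.
    Visit 12.
    At 12: go right to 38.
      At 38: no left child.
      Visit 38.
      At 38: go right to 13.
        13 is a leaf — visit 13.
  Visit 14.
  At 14: go right to 16.
    At 16: go left to 35.
      At 35: no left child.
      Visit 35.
      At 35: go right to 2.
        2 is a leaf — visit 2.
    Visit 16.
    At 16: go right to 26.
      26 is a leaf — visit 26.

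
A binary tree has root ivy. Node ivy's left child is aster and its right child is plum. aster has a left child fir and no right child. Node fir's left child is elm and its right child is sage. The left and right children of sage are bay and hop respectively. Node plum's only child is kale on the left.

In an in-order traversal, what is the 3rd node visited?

In-order visits the left subtree, then the node, then the right subtree.
At ivy: go left to aster.
  At aster: go left to fir.
    At fir: go left to elm.
      elm is a leaf — visit elm.
    Visit fir.
    At fir: go right to sage.
      At sage: go left to bay.
        bay is a leaf — visit bay.
      Visit sage.
      At sage: go right to hop.
        hop is a leaf — visit hop.
  Visit aster.
  At aster: no right child.
Visit ivy.
At ivy: go right to plum.
  At plum: go left to kale.
    kale is a leaf — visit kale.
  Visit plum.
  At plum: no right child.
Full in-order sequence: elm, fir, bay, sage, hop, aster, ivy, kale, plum.

bay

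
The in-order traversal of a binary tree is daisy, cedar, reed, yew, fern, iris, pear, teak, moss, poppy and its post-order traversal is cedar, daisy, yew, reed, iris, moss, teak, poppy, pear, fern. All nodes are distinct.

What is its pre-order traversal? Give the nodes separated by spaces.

The last element of post-order is the root; it splits in-order into left and right subtrees.
Root fern: left subtree has 4 nodes {daisy, cedar, reed, yew}, right has 5 {iris, pear, teak, moss, poppy}.
  Root reed: left subtree has 2 nodes {daisy, cedar}, right has 1 {yew}.
    Root daisy: left subtree has 0 nodes { }, right has 1 {cedar}.
  Root pear: left subtree has 1 node {iris}, right has 3 {teak, moss, poppy}.
    Root poppy: left subtree has 2 nodes {teak, moss}, right has 0 { }.
      Root teak: left subtree has 0 nodes { }, right has 1 {moss}.

fern reed daisy cedar yew pear iris poppy teak moss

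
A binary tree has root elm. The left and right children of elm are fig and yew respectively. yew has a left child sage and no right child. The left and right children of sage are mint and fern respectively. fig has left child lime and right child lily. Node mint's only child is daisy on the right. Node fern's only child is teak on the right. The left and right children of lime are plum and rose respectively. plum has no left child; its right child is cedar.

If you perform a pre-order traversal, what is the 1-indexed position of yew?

Pre-order visits the node, then its left subtree, then its right subtree.
Visit elm.
At elm: go left to fig.
  Visit fig.
  At fig: go left to lime.
    Visit lime.
    At lime: go left to plum.
      Visit plum.
      At plum: no left child.
      At plum: go right to cedar.
        cedar is a leaf — visit cedar.
    At lime: go right to rose.
      rose is a leaf — visit rose.
  At fig: go right to lily.
    lily is a leaf — visit lily.
At elm: go right to yew.
  Visit yew.
  At yew: go left to sage.
    Visit sage.
    At sage: go left to mint.
      Visit mint.
      At mint: no left child.
      At mint: go right to daisy.
        daisy is a leaf — visit daisy.
    At sage: go right to fern.
      Visit fern.
      At fern: no left child.
      At fern: go right to teak.
        teak is a leaf — visit teak.
  At yew: no right child.
Full pre-order sequence: elm, fig, lime, plum, cedar, rose, lily, yew, sage, mint, daisy, fern, teak.

8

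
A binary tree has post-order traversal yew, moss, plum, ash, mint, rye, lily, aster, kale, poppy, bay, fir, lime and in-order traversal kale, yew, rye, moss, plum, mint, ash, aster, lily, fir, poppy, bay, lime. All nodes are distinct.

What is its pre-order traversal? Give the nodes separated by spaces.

The last element of post-order is the root; it splits in-order into left and right subtrees.
Root lime: left subtree has 12 nodes {kale, yew, rye, moss, plum, mint, ash, aster, lily, fir, poppy, bay}, right has 0 { }.
  Root fir: left subtree has 9 nodes {kale, yew, rye, moss, plum, mint, ash, aster, lily}, right has 2 {poppy, bay}.
    Root kale: left subtree has 0 nodes { }, right has 8 {yew, rye, moss, plum, mint, ash, aster, lily}.
      Root aster: left subtree has 6 nodes {yew, rye, moss, plum, mint, ash}, right has 1 {lily}.
        Root rye: left subtree has 1 node {yew}, right has 4 {moss, plum, mint, ash}.
          Root mint: left subtree has 2 nodes {moss, plum}, right has 1 {ash}.
            Root plum: left subtree has 1 node {moss}, right has 0 { }.
    Root bay: left subtree has 1 node {poppy}, right has 0 { }.

lime fir kale aster rye yew mint plum moss ash lily bay poppy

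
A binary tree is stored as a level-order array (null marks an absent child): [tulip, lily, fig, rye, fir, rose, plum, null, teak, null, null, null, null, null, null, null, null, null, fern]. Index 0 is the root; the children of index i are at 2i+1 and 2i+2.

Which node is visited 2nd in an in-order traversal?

In-order visits the left subtree, then the node, then the right subtree.
At tulip: go left to lily.
  At lily: go left to rye.
    At rye: no left child.
    Visit rye.
    At rye: go right to teak.
      At teak: no left child.
      Visit teak.
      At teak: go right to fern.
        fern is a leaf — visit fern.
  Visit lily.
  At lily: go right to fir.
    fir is a leaf — visit fir.
Visit tulip.
At tulip: go right to fig.
  At fig: go left to rose.
    rose is a leaf — visit rose.
  Visit fig.
  At fig: go right to plum.
    plum is a leaf — visit plum.
Full in-order sequence: rye, teak, fern, lily, fir, tulip, rose, fig, plum.

teak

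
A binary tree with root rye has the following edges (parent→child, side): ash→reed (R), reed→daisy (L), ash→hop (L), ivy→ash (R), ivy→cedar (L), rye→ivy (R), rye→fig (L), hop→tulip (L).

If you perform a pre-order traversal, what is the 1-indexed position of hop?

Pre-order visits the node, then its left subtree, then its right subtree.
Visit rye.
At rye: go left to fig.
  fig is a leaf — visit fig.
At rye: go right to ivy.
  Visit ivy.
  At ivy: go left to cedar.
    cedar is a leaf — visit cedar.
  At ivy: go right to ash.
    Visit ash.
    At ash: go left to hop.
      Visit hop.
      At hop: go left to tulip.
        tulip is a leaf — visit tulip.
      At hop: no right child.
    At ash: go right to reed.
      Visit reed.
      At reed: go left to daisy.
        daisy is a leaf — visit daisy.
      At reed: no right child.
Full pre-order sequence: rye, fig, ivy, cedar, ash, hop, tulip, reed, daisy.

6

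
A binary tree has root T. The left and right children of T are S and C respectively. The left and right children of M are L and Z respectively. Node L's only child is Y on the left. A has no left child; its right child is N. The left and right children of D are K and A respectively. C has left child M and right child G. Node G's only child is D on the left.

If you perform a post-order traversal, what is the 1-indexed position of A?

8

Post-order visits the left subtree, then the right subtree, then the node.
At T: go left to S.
  S is a leaf — visit S.
At T: go right to C.
  At C: go left to M.
    At M: go left to L.
      At L: go left to Y.
        Y is a leaf — visit Y.
      At L: no right child.
      Visit L.
    At M: go right to Z.
      Z is a leaf — visit Z.
    Visit M.
  At C: go right to G.
    At G: go left to D.
      At D: go left to K.
        K is a leaf — visit K.
      At D: go right to A.
        At A: no left child.
        At A: go right to N.
          N is a leaf — visit N.
        Visit A.
      Visit D.
    At G: no right child.
    Visit G.
  Visit C.
Visit T.
Full post-order sequence: S, Y, L, Z, M, K, N, A, D, G, C, T.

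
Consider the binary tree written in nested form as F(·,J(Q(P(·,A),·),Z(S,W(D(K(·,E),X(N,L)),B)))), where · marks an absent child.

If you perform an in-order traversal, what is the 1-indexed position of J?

In-order visits the left subtree, then the node, then the right subtree.
At F: no left child.
Visit F.
At F: go right to J.
  At J: go left to Q.
    At Q: go left to P.
      At P: no left child.
      Visit P.
      At P: go right to A.
        A is a leaf — visit A.
    Visit Q.
    At Q: no right child.
  Visit J.
  At J: go right to Z.
    At Z: go left to S.
      S is a leaf — visit S.
    Visit Z.
    At Z: go right to W.
      At W: go left to D.
        At D: go left to K.
          At K: no left child.
          Visit K.
          At K: go right to E.
            E is a leaf — visit E.
        Visit D.
        At D: go right to X.
          At X: go left to N.
            N is a leaf — visit N.
          Visit X.
          At X: go right to L.
            L is a leaf — visit L.
      Visit W.
      At W: go right to B.
        B is a leaf — visit B.
Full in-order sequence: F, P, A, Q, J, S, Z, K, E, D, N, X, L, W, B.

5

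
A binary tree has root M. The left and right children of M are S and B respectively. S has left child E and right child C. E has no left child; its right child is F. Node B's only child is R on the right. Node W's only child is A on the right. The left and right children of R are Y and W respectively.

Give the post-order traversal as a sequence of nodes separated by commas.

F, E, C, S, Y, A, W, R, B, M

Post-order visits the left subtree, then the right subtree, then the node.
At M: go left to S.
  At S: go left to E.
    At E: no left child.
    At E: go right to F.
      F is a leaf — visit F.
    Visit E.
  At S: go right to C.
    C is a leaf — visit C.
  Visit S.
At M: go right to B.
  At B: no left child.
  At B: go right to R.
    At R: go left to Y.
      Y is a leaf — visit Y.
    At R: go right to W.
      At W: no left child.
      At W: go right to A.
        A is a leaf — visit A.
      Visit W.
    Visit R.
  Visit B.
Visit M.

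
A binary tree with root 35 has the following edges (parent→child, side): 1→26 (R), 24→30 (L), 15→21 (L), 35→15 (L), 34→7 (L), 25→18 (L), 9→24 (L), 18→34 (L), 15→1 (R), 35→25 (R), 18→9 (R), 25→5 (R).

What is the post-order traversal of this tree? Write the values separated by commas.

21, 26, 1, 15, 7, 34, 30, 24, 9, 18, 5, 25, 35

Post-order visits the left subtree, then the right subtree, then the node.
At 35: go left to 15.
  At 15: go left to 21.
    21 is a leaf — visit 21.
  At 15: go right to 1.
    At 1: no left child.
    At 1: go right to 26.
      26 is a leaf — visit 26.
    Visit 1.
  Visit 15.
At 35: go right to 25.
  At 25: go left to 18.
    At 18: go left to 34.
      At 34: go left to 7.
        7 is a leaf — visit 7.
      At 34: no right child.
      Visit 34.
    At 18: go right to 9.
      At 9: go left to 24.
        At 24: go left to 30.
          30 is a leaf — visit 30.
        At 24: no right child.
        Visit 24.
      At 9: no right child.
      Visit 9.
    Visit 18.
  At 25: go right to 5.
    5 is a leaf — visit 5.
  Visit 25.
Visit 35.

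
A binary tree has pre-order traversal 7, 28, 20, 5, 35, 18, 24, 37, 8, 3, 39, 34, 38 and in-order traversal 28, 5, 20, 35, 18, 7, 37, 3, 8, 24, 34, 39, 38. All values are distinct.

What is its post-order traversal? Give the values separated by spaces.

5 18 35 20 28 3 8 37 34 38 39 24 7

The first element of pre-order is the root; it splits in-order into left and right subtrees.
Root 7: left subtree has 5 nodes {28, 5, 20, 35, 18}, right has 7 {37, 3, 8, 24, 34, 39, 38}.
  Root 28: left subtree has 0 nodes { }, right has 4 {5, 20, 35, 18}.
    Root 20: left subtree has 1 node {5}, right has 2 {35, 18}.
      Root 35: left subtree has 0 nodes { }, right has 1 {18}.
  Root 24: left subtree has 3 nodes {37, 3, 8}, right has 3 {34, 39, 38}.
    Root 37: left subtree has 0 nodes { }, right has 2 {3, 8}.
      Root 8: left subtree has 1 node {3}, right has 0 { }.
    Root 39: left subtree has 1 node {34}, right has 1 {38}.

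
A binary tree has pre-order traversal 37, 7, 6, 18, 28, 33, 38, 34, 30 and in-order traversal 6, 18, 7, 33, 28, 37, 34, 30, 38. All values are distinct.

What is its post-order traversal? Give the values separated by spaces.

The first element of pre-order is the root; it splits in-order into left and right subtrees.
Root 37: left subtree has 5 nodes {6, 18, 7, 33, 28}, right has 3 {34, 30, 38}.
  Root 7: left subtree has 2 nodes {6, 18}, right has 2 {33, 28}.
    Root 6: left subtree has 0 nodes { }, right has 1 {18}.
    Root 28: left subtree has 1 node {33}, right has 0 { }.
  Root 38: left subtree has 2 nodes {34, 30}, right has 0 { }.
    Root 34: left subtree has 0 nodes { }, right has 1 {30}.

18 6 33 28 7 30 34 38 37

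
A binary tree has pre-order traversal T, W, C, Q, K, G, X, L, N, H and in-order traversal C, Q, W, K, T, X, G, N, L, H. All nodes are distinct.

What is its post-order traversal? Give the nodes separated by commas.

Q, C, K, W, X, N, H, L, G, T

The first element of pre-order is the root; it splits in-order into left and right subtrees.
Root T: left subtree has 4 nodes {C, Q, W, K}, right has 5 {X, G, N, L, H}.
  Root W: left subtree has 2 nodes {C, Q}, right has 1 {K}.
    Root C: left subtree has 0 nodes { }, right has 1 {Q}.
  Root G: left subtree has 1 node {X}, right has 3 {N, L, H}.
    Root L: left subtree has 1 node {N}, right has 1 {H}.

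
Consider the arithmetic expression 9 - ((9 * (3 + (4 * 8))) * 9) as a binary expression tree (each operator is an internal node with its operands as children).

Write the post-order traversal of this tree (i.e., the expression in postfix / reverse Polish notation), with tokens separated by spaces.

Post-order on an expression tree gives postfix notation: for each operator, emit left operand, right operand, then the operator.

9 9 3 4 8 * + * 9 * -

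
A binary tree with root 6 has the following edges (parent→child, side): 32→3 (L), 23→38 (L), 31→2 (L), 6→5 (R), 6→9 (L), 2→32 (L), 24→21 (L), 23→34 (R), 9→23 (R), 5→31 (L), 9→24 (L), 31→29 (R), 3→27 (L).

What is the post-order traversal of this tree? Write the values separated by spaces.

21 24 38 34 23 9 27 3 32 2 29 31 5 6

Post-order visits the left subtree, then the right subtree, then the node.
At 6: go left to 9.
  At 9: go left to 24.
    At 24: go left to 21.
      21 is a leaf — visit 21.
    At 24: no right child.
    Visit 24.
  At 9: go right to 23.
    At 23: go left to 38.
      38 is a leaf — visit 38.
    At 23: go right to 34.
      34 is a leaf — visit 34.
    Visit 23.
  Visit 9.
At 6: go right to 5.
  At 5: go left to 31.
    At 31: go left to 2.
      At 2: go left to 32.
        At 32: go left to 3.
          At 3: go left to 27.
            27 is a leaf — visit 27.
          At 3: no right child.
          Visit 3.
        At 32: no right child.
        Visit 32.
      At 2: no right child.
      Visit 2.
    At 31: go right to 29.
      29 is a leaf — visit 29.
    Visit 31.
  At 5: no right child.
  Visit 5.
Visit 6.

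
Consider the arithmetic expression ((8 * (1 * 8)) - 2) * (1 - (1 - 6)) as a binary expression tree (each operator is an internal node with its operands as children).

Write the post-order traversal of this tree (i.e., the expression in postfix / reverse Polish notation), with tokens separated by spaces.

8 1 8 * * 2 - 1 1 6 - - *

Post-order on an expression tree gives postfix notation: for each operator, emit left operand, right operand, then the operator.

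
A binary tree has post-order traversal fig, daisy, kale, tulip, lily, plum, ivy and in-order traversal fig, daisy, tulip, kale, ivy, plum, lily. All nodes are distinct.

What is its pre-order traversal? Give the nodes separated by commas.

The last element of post-order is the root; it splits in-order into left and right subtrees.
Root ivy: left subtree has 4 nodes {fig, daisy, tulip, kale}, right has 2 {plum, lily}.
  Root tulip: left subtree has 2 nodes {fig, daisy}, right has 1 {kale}.
    Root daisy: left subtree has 1 node {fig}, right has 0 { }.
  Root plum: left subtree has 0 nodes { }, right has 1 {lily}.

ivy, tulip, daisy, fig, kale, plum, lily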